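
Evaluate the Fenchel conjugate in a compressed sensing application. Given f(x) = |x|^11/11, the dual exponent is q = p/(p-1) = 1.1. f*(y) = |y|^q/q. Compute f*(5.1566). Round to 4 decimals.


The conjugate exponent q satisfies 1/p + 1/q = 1.
p = 11, so q = 11/(11 - 1) = 1.1
|y|^q = 5.1566^1.1 = 6.0757
f*(5.1566) = 6.0757 / 1.1 = 5.5234


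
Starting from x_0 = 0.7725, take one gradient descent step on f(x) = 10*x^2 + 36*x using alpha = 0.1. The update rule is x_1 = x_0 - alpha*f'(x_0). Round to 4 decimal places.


We compute the gradient at x_0 and apply the update.
f'(x) = 20*x + 36
f'(0.7725) = 20*0.7725 + 36 = 51.45
x_1 = 0.7725 - 0.1*51.45 = -4.3725


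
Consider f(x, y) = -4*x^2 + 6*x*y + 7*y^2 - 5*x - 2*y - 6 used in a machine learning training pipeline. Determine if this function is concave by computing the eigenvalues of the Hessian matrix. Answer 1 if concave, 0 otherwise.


The Hessian of f(x,y) = -4*x^2 + 6*x*y + 7*y^2 - 5*x - 2*y - 6 is:
H = [[-8, 6], [6, 14]]
Trace = -8 + 14 = 6
Determinant = -8*14 - (6)^2 = -148
Discriminant = (6)^2 - 4*-148 = 628.0
Eigenvalues: lambda_1 = -9.53, lambda_2 = 15.53
The function is not concave.

0


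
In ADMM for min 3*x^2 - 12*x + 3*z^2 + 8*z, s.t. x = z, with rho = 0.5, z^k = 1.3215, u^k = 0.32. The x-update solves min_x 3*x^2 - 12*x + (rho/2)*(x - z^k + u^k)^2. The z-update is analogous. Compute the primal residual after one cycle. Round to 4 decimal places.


ADMM iteration with rho = 0.5, z^k = 1.3215, u^k = 0.32
Step 1: x-update.
Minimize 3*x^2 - 12*x + (0.5/2)*(x - 1.3215 + 0.32)^2
FOC: (2*3 + 0.5)*x = 12 + 0.5*(1.3215 - 0.32)
x^{k+1} = 1.9232
Step 2: z-update.
Minimize 3*z^2 + 8*z + (0.5/2)*(1.9232 - z + 0.32)^2
FOC: (2*3 + 0.5)*z = -8 + 0.5*(1.9232 + 0.32)
z^{k+1} = -1.0582
Step 3: u-update.
u^{k+1} = 0.32 + 1.9232 + 1.0582 = 3.3014
Step 4: Primal residual = |1.9232 + 1.0582| = 2.9814


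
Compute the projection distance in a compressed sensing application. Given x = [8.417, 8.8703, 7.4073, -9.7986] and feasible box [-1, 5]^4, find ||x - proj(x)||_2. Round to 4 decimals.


Project each component onto [-1, 5].
clip(8.417) = 5.0, clip(8.8703) = 5.0, clip(7.4073) = 5.0, clip(-9.7986) = -1.0
Projection = [5.0, 5.0, 5.0, -1.0]
Squared diffs: [11.6759, 14.9792, 5.7951, 77.4154]
Distance = sqrt(109.8656) = 10.4817


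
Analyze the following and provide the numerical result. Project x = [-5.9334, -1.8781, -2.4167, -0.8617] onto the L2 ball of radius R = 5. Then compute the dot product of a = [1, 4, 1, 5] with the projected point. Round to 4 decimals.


Step 1: Compute ||x|| (intermediates to 6 decimals).
||x|| = sqrt((-5.9334)^2 + (-1.8781)^2 + (-2.4167)^2 + (-0.8617)^2) = 6.731676
Step 2: Project.
Since ||x|| > R, scale = R/||x|| = 5/6.731676 = 0.742757, proj(x) = scale * x
proj(x) = [-4.407074, -1.394972, -1.795021, -0.640034]
Step 3: Dot product.
a^T * proj(x) = 1*(-4.407074) + 4*(-1.394972) + 1*(-1.795021) + 5*(-0.640034) = -14.9822


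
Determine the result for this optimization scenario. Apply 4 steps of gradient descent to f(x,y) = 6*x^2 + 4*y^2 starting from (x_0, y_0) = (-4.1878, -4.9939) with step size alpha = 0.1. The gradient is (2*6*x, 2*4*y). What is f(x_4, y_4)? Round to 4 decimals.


Gradient descent on f(x,y) = 6*x^2 + 4*y^2.
Starting point: (-4.1878, -4.9939), alpha = 0.1
Step 1: grad_x = 2*6*-4.1878 = -50.2536, grad_y = 2*4*-4.9939 = -39.9512
  x_1 = -4.1878 - 0.1*-50.2536 = 0.8376
  y_1 = -4.9939 - 0.1*-39.9512 = -0.9988
Step 2: grad_x = 2*6*0.8376 = 10.0507, grad_y = 2*4*-0.9988 = -7.9902
  x_2 = 0.8376 - 0.1*10.0507 = -0.1675
  y_2 = -0.9988 - 0.1*-7.9902 = -0.1998
Step 3: grad_x = 2*6*-0.1675 = -2.0101, grad_y = 2*4*-0.1998 = -1.598
  x_3 = -0.1675 - 0.1*-2.0101 = 0.0335
  y_3 = -0.1998 - 0.1*-1.598 = -0.04
Step 4: grad_x = 2*6*0.0335 = 0.402, grad_y = 2*4*-0.04 = -0.3196
  x_4 = 0.0335 - 0.1*0.402 = -0.0067
  y_4 = -0.04 - 0.1*-0.3196 = -0.008
f(-0.0067, -0.008) = 6*(-0.0067)^2 + 4*(-0.008)^2 = 0.0005


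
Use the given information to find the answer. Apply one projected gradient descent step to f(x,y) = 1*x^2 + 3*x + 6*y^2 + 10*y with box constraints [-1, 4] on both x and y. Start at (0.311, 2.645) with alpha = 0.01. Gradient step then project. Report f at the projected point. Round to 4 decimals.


Step 1: Compute gradient at (0.311, 2.645).
grad_x = 2*1*0.311 + 3 = 3.622
grad_y = 2*6*2.645 + 10 = 41.74
Step 2: Gradient step.
x_raw = 0.311 - 0.01*3.622 = 0.2748
y_raw = 2.645 - 0.01*41.74 = 2.2276
Step 3: Project onto [-1, 4].
x_proj = clip(0.2748) = 0.2748
y_proj = clip(2.2276) = 2.2276
Step 4: Evaluate f.
f(0.2748, 2.2276) = 52.9491


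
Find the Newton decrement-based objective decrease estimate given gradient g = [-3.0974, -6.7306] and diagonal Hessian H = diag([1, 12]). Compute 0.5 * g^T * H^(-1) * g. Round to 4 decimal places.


Step 1: H is diagonal, so H^(-1) * g = [-3.0974, -0.5609].
Step 2: g^T H^(-1) g = sum_i g_i^2 / H_ii
  = (-3.0974)^2/1 + (-6.7306)^2/12
  = 9.5939 + 3.7751 = 13.369
Step 3: Objective decrease = 0.5 * g^T H^(-1) g = 6.6845


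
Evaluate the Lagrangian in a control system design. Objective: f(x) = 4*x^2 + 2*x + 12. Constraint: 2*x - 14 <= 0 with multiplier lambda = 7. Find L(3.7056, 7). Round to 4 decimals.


Step 1: Evaluate f(x).
f(3.7056) = 4*3.7056^2 + 2*3.7056 + 12 = 74.3371
Step 2: Evaluate g(x).
g(3.7056) = 2*3.7056 - 14 = -6.5888
Step 3: Compute Lagrangian.
L = 74.3371 + 7*-6.5888 = 28.2155


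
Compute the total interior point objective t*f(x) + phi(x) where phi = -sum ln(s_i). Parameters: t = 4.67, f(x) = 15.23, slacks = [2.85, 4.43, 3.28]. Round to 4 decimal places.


Step 1: Compute log-barrier.
ln values: [1.0473, 1.4884, 1.1878]
phi = -(1.0473 + 1.4884 + 1.1878) = -3.7236
Step 2: Compute augmented objective.
t*f(x) = 4.67*15.23 = 71.1241
Total = 71.1241 - 3.7236 = 67.4005


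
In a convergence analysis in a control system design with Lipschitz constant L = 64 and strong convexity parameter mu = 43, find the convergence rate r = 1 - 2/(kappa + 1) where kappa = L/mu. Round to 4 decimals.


Step 1: Compute the condition number.
kappa = L/mu = 64/43 = 1.4884
Step 2: Compute the convergence rate.
r = 1 - 2/(kappa + 1) = 1 - 2*mu/(L + mu) = (L - mu)/(L + mu) = 21/107 = 0.1963


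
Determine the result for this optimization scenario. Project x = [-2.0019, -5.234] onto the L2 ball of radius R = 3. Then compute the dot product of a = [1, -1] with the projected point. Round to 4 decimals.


Step 1: Compute ||x|| (intermediates to 6 decimals).
||x|| = sqrt((-2.0019)^2 + (-5.234)^2) = 5.603781
Step 2: Project.
Since ||x|| > R, scale = R/||x|| = 3/5.603781 = 0.535353, proj(x) = scale * x
proj(x) = [-1.071723, -2.802038]
Step 3: Dot product.
a^T * proj(x) = 1*(-1.071723) - 1*(-2.802038) = 1.7303


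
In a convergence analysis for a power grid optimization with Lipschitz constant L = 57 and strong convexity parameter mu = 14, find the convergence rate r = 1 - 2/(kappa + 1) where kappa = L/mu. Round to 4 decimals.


Step 1: Compute the condition number.
kappa = L/mu = 57/14 = 4.0714
Step 2: Compute the convergence rate.
r = 1 - 2/(kappa + 1) = 1 - 2*mu/(L + mu) = (L - mu)/(L + mu) = 43/71 = 0.6056


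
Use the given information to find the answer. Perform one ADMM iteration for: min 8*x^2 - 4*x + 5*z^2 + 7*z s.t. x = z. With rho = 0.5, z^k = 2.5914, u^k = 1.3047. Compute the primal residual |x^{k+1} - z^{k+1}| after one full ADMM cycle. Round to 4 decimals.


ADMM iteration with rho = 0.5, z^k = 2.5914, u^k = 1.3047
Step 1: x-update.
Minimize 8*x^2 - 4*x + (0.5/2)*(x - 2.5914 + 1.3047)^2
FOC: (2*8 + 0.5)*x = 4 + 0.5*(2.5914 - 1.3047)
x^{k+1} = 0.2814
Step 2: z-update.
Minimize 5*z^2 + 7*z + (0.5/2)*(0.2814 - z + 1.3047)^2
FOC: (2*5 + 0.5)*z = -7 + 0.5*(0.2814 + 1.3047)
z^{k+1} = -0.5911
Step 3: u-update.
u^{k+1} = 1.3047 + 0.2814 + 0.5911 = 2.1773
Step 4: Primal residual = |0.2814 + 0.5911| = 0.8726


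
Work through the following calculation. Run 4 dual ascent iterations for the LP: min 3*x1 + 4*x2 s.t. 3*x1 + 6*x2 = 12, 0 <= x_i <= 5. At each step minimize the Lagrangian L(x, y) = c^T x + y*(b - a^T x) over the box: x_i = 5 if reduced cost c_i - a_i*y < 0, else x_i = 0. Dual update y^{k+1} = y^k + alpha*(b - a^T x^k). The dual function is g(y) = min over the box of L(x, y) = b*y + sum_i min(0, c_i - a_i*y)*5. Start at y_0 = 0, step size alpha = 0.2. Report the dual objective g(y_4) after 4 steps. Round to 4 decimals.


Dual ascent for LP: min 3*x1 + 4*x2, 3*x1 + 6*x2 = 12, 0 <= x_i <= 5
Step 1: y^k = 0.0, reduced costs: (3.0, 4.0)
  x^k = (0.0, 0.0), subgradient = b - a^T x = 12.0
  y^{k+1} = 0.0 + 0.2*12.0 = 2.4
Step 2: y^k = 2.4, reduced costs: (-4.2, -10.4)
  x^k = (5.0, 5.0), subgradient = b - a^T x = -33.0
  y^{k+1} = 2.4 + 0.2*-33.0 = -4.2
Step 3: y^k = -4.2, reduced costs: (15.6, 29.2)
  x^k = (0.0, 0.0), subgradient = b - a^T x = 12.0
  y^{k+1} = -4.2 + 0.2*12.0 = -1.8
Step 4: y^k = -1.8, reduced costs: (8.4, 14.8)
  x^k = (0.0, 0.0), subgradient = b - a^T x = 12.0
  y^{k+1} = -1.8 + 0.2*12.0 = 0.6
Dual objective at y_4 = 0.6: reduced costs (1.2, 0.4), box minimizer x = (0.0, 0.0)
g(y_4) = b*y + (c1 - a1*y)*x1 + (c2 - a2*y)*x2 = 12*0.6 + 1.2*0.0 + 0.4*0.0 = 7.2 + 0.0 + 0.0 = 7.2


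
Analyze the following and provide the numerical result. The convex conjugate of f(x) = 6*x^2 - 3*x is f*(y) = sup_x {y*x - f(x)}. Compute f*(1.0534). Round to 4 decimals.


f*(y) = sup_x {y*x - a*x^2 - b*x} = sup_x {(y-b)*x - a*x^2}
FOC: (y - b) - 2a*x = 0 => x* = (y - b)/(2a)
x* = (1.0534 + 3)/(2*6) = 0.3378
f*(1.0534) = (y-b)^2/(4a) = (1.0534 + 3)^2/(4*6)
= 16.4301/24 = 0.6846


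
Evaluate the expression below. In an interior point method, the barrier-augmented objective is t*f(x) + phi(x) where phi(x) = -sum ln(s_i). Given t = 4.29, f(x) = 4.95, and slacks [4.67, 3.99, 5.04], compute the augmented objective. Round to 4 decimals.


Step 1: Compute log-barrier.
ln values: [1.5412, 1.3838, 1.6174]
phi = -(1.5412 + 1.3838 + 1.6174) = -4.5424
Step 2: Compute augmented objective.
t*f(x) = 4.29*4.95 = 21.2355
Total = 21.2355 - 4.5424 = 16.6931


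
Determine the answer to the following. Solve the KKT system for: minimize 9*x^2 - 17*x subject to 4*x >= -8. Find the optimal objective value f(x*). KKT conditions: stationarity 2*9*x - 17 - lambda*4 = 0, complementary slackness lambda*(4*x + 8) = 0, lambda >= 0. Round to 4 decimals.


Step 1: Try lambda = 0 (constraint inactive).
Stationarity: 2*9*x - 17 = 0
x* = 17/(2*9) = 17/18 = 0.9444 (rounded; the exact value 17/18 is used below)
Check constraint: 4*0.9444 = 3.7776 >= -8 -- satisfied.
Step 2: Compute optimal value.
f(x*) = 9*(17/18)^2 - 17*(17/18) = -8.0278


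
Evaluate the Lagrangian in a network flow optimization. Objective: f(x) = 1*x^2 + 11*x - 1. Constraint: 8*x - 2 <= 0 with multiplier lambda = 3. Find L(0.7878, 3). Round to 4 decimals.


Step 1: Evaluate f(x).
f(0.7878) = 1*0.7878^2 + 11*0.7878 - 1 = 8.2864
Step 2: Evaluate g(x).
g(0.7878) = 8*0.7878 - 2 = 4.3024
Step 3: Compute Lagrangian.
L = 8.2864 + 3*4.3024 = 21.1936


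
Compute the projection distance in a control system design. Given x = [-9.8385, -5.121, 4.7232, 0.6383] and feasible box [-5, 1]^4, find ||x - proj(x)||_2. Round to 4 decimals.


Project each component onto [-5, 1].
clip(-9.8385) = -5.0, clip(-5.121) = -5.0, clip(4.7232) = 1.0, clip(0.6383) = 0.6383
Projection = [-5.0, -5.0, 1.0, 0.6383]
Squared diffs: [23.4111, 0.0146, 13.8622, 0.0]
Distance = sqrt(37.2879) = 6.1064


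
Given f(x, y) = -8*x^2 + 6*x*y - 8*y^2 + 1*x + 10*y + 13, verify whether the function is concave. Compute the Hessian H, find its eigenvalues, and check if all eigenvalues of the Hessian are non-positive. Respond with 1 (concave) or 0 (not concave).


The Hessian of f(x,y) = -8*x^2 + 6*x*y - 8*y^2 + 1*x + 10*y + 13 is:
H = [[-16, 6], [6, -16]]
Trace = -16 - 16 = -32
Determinant = -16*-16 - (6)^2 = 220
Discriminant = (-32)^2 - 4*220 = 144.0
Eigenvalues: lambda_1 = -22.0, lambda_2 = -10.0
The function is concave.

1


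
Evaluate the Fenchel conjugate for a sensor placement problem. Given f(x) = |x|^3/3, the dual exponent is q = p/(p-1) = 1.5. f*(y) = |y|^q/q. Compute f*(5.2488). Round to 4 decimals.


The conjugate exponent q satisfies 1/p + 1/q = 1.
p = 3, so q = 3/(3 - 1) = 1.5
|y|^q = 5.2488^1.5 = 12.0251
f*(5.2488) = 12.0251 / 1.5 = 8.0168


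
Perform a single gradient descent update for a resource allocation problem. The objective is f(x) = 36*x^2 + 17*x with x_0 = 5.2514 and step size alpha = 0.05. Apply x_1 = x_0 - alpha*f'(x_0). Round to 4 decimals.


We compute the gradient at x_0 and apply the update.
f'(x) = 72*x + 17
f'(5.2514) = 72*5.2514 + 17 = 395.1008
x_1 = 5.2514 - 0.05*395.1008 = -14.5036


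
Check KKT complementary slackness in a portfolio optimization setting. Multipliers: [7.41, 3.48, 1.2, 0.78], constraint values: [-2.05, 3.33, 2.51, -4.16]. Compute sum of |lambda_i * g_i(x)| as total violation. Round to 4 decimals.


KKT complementary slackness check:
lambda_1 * g_1 = 7.41 * -2.05 = -15.1905
lambda_2 * g_2 = 3.48 * 3.33 = 11.5884
lambda_3 * g_3 = 1.2 * 2.51 = 3.012
lambda_4 * g_4 = 0.78 * -4.16 = -3.2448
Total violation = 15.1905 + 11.5884 + 3.012 + 3.2448 = 33.0357


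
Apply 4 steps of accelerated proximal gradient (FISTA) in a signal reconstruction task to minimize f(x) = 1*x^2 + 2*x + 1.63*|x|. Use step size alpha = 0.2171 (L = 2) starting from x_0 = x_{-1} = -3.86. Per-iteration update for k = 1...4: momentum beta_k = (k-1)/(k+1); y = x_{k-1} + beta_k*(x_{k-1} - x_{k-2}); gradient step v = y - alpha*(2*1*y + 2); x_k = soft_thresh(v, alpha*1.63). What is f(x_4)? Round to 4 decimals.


FISTA on f(x) = 1*x^2 + 2*x + 1.63*|x|
L = 2, alpha = 0.2171
Iteration 1: beta = 0.0, y = -3.86 + 0.0*(-3.86 + 3.86) = -3.86
  grad(y) = -5.72, v = y - alpha*grad = -2.6182
  prox(v) = soft_thresh(-2.6182, 0.3539) = -2.2643
Iteration 2: beta = 0.3333, y = -2.2643 + 0.3333*(-2.2643 + 3.86) = -1.7324
  grad(y) = -1.4648, v = y - alpha*grad = -1.4144
  prox(v) = soft_thresh(-1.4144, 0.3539) = -1.0605
Iteration 3: beta = 0.5, y = -1.0605 + 0.5*(-1.0605 + 2.2643) = -0.4586
  grad(y) = 1.0827, v = y - alpha*grad = -0.6937
  prox(v) = soft_thresh(-0.6937, 0.3539) = -0.3398
Iteration 4: beta = 0.6, y = -0.3398 + 0.6*(-0.3398 + 1.0605) = 0.0926
  grad(y) = 2.1852, v = y - alpha*grad = -0.3818
  prox(v) = soft_thresh(-0.3818, 0.3539) = -0.0279
f(x_4) = 1*(-0.0279)^2 + 2*(-0.0279) + 1.63*|-0.0279| = -0.0096


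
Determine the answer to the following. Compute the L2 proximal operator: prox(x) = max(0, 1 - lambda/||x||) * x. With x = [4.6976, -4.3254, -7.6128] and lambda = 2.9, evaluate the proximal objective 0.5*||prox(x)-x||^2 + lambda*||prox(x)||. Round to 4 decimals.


Step 1: Compute ||x||.
||x|| = 9.9364
Step 2: Compute scaling factor.
scale = max(0, 1 - 2.9/9.9364) = 0.7081
Step 3: prox(x) = [3.3266, -3.063, -5.3909]
||prox(x)|| = 7.0364
Step 4: Proximal objective.
0.5*||prox-x||^2 = 4.205
lambda*||prox|| = 20.4056
Total = 24.6104


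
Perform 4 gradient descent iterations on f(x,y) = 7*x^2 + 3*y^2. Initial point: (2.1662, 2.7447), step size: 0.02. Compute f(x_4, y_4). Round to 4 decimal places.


Gradient descent on f(x,y) = 7*x^2 + 3*y^2.
Starting point: (2.1662, 2.7447), alpha = 0.02
Step 1: grad_x = 2*7*2.1662 = 30.3268, grad_y = 2*3*2.7447 = 16.4682
  x_1 = 2.1662 - 0.02*30.3268 = 1.5597
  y_1 = 2.7447 - 0.02*16.4682 = 2.4153
Step 2: grad_x = 2*7*1.5597 = 21.8353, grad_y = 2*3*2.4153 = 14.492
  x_2 = 1.5597 - 0.02*21.8353 = 1.123
  y_2 = 2.4153 - 0.02*14.492 = 2.1255
Step 3: grad_x = 2*7*1.123 = 15.7214, grad_y = 2*3*2.1255 = 12.753
  x_3 = 1.123 - 0.02*15.7214 = 0.8085
  y_3 = 2.1255 - 0.02*12.753 = 1.8704
Step 4: grad_x = 2*7*0.8085 = 11.3194, grad_y = 2*3*1.8704 = 11.2226
  x_4 = 0.8085 - 0.02*11.3194 = 0.5821
  y_4 = 1.8704 - 0.02*11.2226 = 1.646
f(0.5821, 1.646) = 7*0.5821^2 + 3*1.646^2 = 10.5


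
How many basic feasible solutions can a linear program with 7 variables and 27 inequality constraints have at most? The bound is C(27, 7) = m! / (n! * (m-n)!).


Each vertex corresponds to some choice of n active constraints out of m, so the number of vertices is at most C(m, n) = m! / (n!(m-n)!).
m = 27, n = 7
Numerator: 27 * 26 * 25 * 24 * 23 * 22 * 21
Denominator: 7! = 5040
C(27, 7) = 888030


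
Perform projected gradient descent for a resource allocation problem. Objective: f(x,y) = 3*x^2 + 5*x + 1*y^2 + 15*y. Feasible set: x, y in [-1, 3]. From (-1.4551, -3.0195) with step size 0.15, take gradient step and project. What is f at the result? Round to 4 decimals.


Step 1: Compute gradient at (-1.4551, -3.0195).
grad_x = 2*3*-1.4551 + 5 = -3.7306
grad_y = 2*1*-3.0195 + 15 = 8.961
Step 2: Gradient step.
x_raw = -1.4551 - 0.15*-3.7306 = -0.8955
y_raw = -3.0195 - 0.15*8.961 = -4.3637
Step 3: Project onto [-1, 3].
x_proj = clip(-0.8955) = -0.8955
y_proj = clip(-4.3637) = -1.0
Step 4: Evaluate f.
f(-0.8955, -1.0) = -16.0717


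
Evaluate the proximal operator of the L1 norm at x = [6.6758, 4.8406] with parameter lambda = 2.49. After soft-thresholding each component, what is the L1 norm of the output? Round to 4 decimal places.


Soft-thresholding with lambda = 2.49:
prox(6.6758) = sign(6.6758)*max(|6.6758| - 2.49, 0) = 4.1858
prox(4.8406) = sign(4.8406)*max(|4.8406| - 2.49, 0) = 2.3506
prox(x) = [4.1858, 2.3506]
||prox(x)||_1 = 4.1858 + 2.3506 = 6.5364


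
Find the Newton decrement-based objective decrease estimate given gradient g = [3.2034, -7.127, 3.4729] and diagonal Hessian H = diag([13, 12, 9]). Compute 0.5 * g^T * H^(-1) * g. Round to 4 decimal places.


Step 1: H is diagonal, so H^(-1) * g = [0.2464, -0.5939, 0.3859].
Step 2: g^T H^(-1) g = sum_i g_i^2 / H_ii
  = (3.2034)^2/13 + (-7.127)^2/12 + (3.4729)^2/9
  = 0.7894 + 4.2328 + 1.3401 = 6.3623
Step 3: Objective decrease = 0.5 * g^T H^(-1) g = 3.1812


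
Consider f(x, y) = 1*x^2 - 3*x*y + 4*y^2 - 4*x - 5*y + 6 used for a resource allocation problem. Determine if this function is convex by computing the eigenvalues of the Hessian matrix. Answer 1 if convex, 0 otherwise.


The Hessian of f(x,y) = 1*x^2 - 3*x*y + 4*y^2 - 4*x - 5*y + 6 is:
H = [[2, -3], [-3, 8]]
Trace = 2 + 8 = 10
Determinant = 2*8 - (-3)^2 = 7
Discriminant = (10)^2 - 4*7 = 72.0
Eigenvalues: lambda_1 = 0.7574, lambda_2 = 9.2426
The function is convex.

1


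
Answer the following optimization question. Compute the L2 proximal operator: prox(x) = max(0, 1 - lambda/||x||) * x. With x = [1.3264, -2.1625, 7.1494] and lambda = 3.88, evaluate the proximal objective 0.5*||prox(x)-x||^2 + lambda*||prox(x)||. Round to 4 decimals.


Step 1: Compute ||x||.
||x|| = 7.5861
Step 2: Compute scaling factor.
scale = max(0, 1 - 3.88/7.5861) = 0.4885
Step 3: prox(x) = [0.648, -1.0565, 3.4928]
||prox(x)|| = 3.7061
Step 4: Proximal objective.
0.5*||prox-x||^2 = 7.5272
lambda*||prox|| = 14.3797
Total = 21.9071


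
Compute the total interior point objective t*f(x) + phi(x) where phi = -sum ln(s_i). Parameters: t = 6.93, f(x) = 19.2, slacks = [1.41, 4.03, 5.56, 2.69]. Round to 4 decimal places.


Step 1: Compute log-barrier.
ln values: [0.3436, 1.3938, 1.7156, 0.9895]
phi = -(0.3436 + 1.3938 + 1.7156 + 0.9895) = -4.4425
Step 2: Compute augmented objective.
t*f(x) = 6.93*19.2 = 133.056
Total = 133.056 - 4.4425 = 128.6135


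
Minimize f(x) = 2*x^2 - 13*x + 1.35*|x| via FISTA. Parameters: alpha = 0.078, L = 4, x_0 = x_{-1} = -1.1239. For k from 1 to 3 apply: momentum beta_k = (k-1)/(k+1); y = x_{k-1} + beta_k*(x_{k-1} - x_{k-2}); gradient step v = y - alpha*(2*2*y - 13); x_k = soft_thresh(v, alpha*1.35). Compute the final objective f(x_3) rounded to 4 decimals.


FISTA on f(x) = 2*x^2 - 13*x + 1.35*|x|
L = 4, alpha = 0.078
Iteration 1: beta = 0.0, y = -1.1239 + 0.0*(-1.1239 + 1.1239) = -1.1239
  grad(y) = -17.4956, v = y - alpha*grad = 0.2408
  prox(v) = soft_thresh(0.2408, 0.1053) = 0.1355
Iteration 2: beta = 0.3333, y = 0.1355 + 0.3333*(0.1355 + 1.1239) = 0.5552
  grad(y) = -10.779, v = y - alpha*grad = 1.396
  prox(v) = soft_thresh(1.396, 0.1053) = 1.2907
Iteration 3: beta = 0.5, y = 1.2907 + 0.5*(1.2907 - 0.1355) = 1.8683
  grad(y) = -5.5267, v = y - alpha*grad = 2.2994
  prox(v) = soft_thresh(2.2994, 0.1053) = 2.1941
f(x_3) = 2*2.1941^2 - 13*2.1941 + 1.35*|2.1941| = -15.9332


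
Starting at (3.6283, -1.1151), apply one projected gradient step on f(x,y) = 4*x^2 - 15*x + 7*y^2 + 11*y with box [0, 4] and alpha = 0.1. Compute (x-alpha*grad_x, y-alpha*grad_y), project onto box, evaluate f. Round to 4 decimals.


Step 1: Compute gradient at (3.6283, -1.1151).
grad_x = 2*4*3.6283 - 15 = 14.0264
grad_y = 2*7*-1.1151 + 11 = -4.6114
Step 2: Gradient step.
x_raw = 3.6283 - 0.1*14.0264 = 2.2257
y_raw = -1.1151 - 0.1*-4.6114 = -0.654
Step 3: Project onto [0, 4].
x_proj = clip(2.2257) = 2.2257
y_proj = clip(-0.654) = 0.0
Step 4: Evaluate f.
f(2.2257, 0.0) = -13.5707


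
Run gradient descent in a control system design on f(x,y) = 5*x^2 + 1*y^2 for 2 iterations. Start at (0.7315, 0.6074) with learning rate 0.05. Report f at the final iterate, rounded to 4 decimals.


Gradient descent on f(x,y) = 5*x^2 + 1*y^2.
Starting point: (0.7315, 0.6074), alpha = 0.05
Step 1: grad_x = 2*5*0.7315 = 7.315, grad_y = 2*1*0.6074 = 1.2148
  x_1 = 0.7315 - 0.05*7.315 = 0.3658
  y_1 = 0.6074 - 0.05*1.2148 = 0.5467
Step 2: grad_x = 2*5*0.3658 = 3.6575, grad_y = 2*1*0.5467 = 1.0933
  x_2 = 0.3658 - 0.05*3.6575 = 0.1829
  y_2 = 0.5467 - 0.05*1.0933 = 0.492
f(0.1829, 0.492) = 5*0.1829^2 + 1*0.492^2 = 0.4093


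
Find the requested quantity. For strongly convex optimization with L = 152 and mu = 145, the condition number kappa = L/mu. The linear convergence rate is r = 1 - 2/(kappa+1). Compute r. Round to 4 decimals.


Step 1: Compute the condition number.
kappa = L/mu = 152/145 = 1.0483
Step 2: Compute the convergence rate.
r = 1 - 2/(kappa + 1) = 1 - 2*mu/(L + mu) = (L - mu)/(L + mu) = 7/297 = 0.0236


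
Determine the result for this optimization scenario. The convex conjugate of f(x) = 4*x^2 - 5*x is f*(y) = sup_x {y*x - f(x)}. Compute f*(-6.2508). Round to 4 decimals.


f*(y) = sup_x {y*x - a*x^2 - b*x} = sup_x {(y-b)*x - a*x^2}
FOC: (y - b) - 2a*x = 0 => x* = (y - b)/(2a)
x* = (-6.2508 + 5)/(2*4) = -0.1564
f*(-6.2508) = (y-b)^2/(4a) = (-6.2508 + 5)^2/(4*4)
= 1.5645/16 = 0.0978


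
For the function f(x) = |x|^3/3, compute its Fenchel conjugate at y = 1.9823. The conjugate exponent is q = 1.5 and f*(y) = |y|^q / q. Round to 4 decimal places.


The conjugate exponent q satisfies 1/p + 1/q = 1.
p = 3, so q = 3/(3 - 1) = 1.5
|y|^q = 1.9823^1.5 = 2.791
f*(1.9823) = 2.791 / 1.5 = 1.8606


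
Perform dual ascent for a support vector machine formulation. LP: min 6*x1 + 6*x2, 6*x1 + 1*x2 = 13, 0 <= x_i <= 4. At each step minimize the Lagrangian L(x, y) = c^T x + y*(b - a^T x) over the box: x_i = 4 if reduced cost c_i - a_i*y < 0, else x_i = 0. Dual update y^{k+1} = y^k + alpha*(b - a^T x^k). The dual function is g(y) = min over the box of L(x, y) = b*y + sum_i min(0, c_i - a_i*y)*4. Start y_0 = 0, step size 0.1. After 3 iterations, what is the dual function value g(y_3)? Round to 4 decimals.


Dual ascent for LP: min 6*x1 + 6*x2, 6*x1 + 1*x2 = 13, 0 <= x_i <= 4
Step 1: y^k = 0.0, reduced costs: (6.0, 6.0)
  x^k = (0.0, 0.0), subgradient = b - a^T x = 13.0
  y^{k+1} = 0.0 + 0.1*13.0 = 1.3
Step 2: y^k = 1.3, reduced costs: (-1.8, 4.7)
  x^k = (4.0, 0.0), subgradient = b - a^T x = -11.0
  y^{k+1} = 1.3 + 0.1*-11.0 = 0.2
Step 3: y^k = 0.2, reduced costs: (4.8, 5.8)
  x^k = (0.0, 0.0), subgradient = b - a^T x = 13.0
  y^{k+1} = 0.2 + 0.1*13.0 = 1.5
Dual objective at y_3 = 1.5: reduced costs (-3.0, 4.5), box minimizer x = (4.0, 0.0)
g(y_3) = b*y + (c1 - a1*y)*x1 + (c2 - a2*y)*x2 = 13*1.5 + (-3.0)*4.0 + 4.5*0.0 = 19.5 - 12.0 + 0.0 = 7.5


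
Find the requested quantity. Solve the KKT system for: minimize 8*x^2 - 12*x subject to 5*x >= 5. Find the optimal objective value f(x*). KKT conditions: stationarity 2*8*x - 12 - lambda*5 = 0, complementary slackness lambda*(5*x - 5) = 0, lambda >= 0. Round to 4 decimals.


Step 1: Try lambda = 0 (constraint inactive).
x_unc = 12/(2*8) = 0.75
Check: 5*0.75 = 3.75 < 5 -- violated!
Step 2: Constraint must be active: 5*x = 5
x* = 5/5 = 1.0
lambda = (2*8*1.0 - 12)/5 = 0.8
Step 3: Compute optimal value.
f(x*) = 8*1.0^2 - 12*1.0 = -4.0


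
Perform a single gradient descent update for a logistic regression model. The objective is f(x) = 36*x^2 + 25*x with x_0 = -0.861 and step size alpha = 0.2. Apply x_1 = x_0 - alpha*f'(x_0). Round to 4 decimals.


We compute the gradient at x_0 and apply the update.
f'(x) = 72*x + 25
f'(-0.861) = 72*-0.861 + 25 = -36.992
x_1 = -0.861 - 0.2*-36.992 = 6.5374


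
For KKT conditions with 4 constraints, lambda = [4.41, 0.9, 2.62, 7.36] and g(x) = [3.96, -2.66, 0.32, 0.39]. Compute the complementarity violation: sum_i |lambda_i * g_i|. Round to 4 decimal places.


KKT complementary slackness check:
lambda_1 * g_1 = 4.41 * 3.96 = 17.4636
lambda_2 * g_2 = 0.9 * -2.66 = -2.394
lambda_3 * g_3 = 2.62 * 0.32 = 0.8384
lambda_4 * g_4 = 7.36 * 0.39 = 2.8704
Total violation = 17.4636 + 2.394 + 0.8384 + 2.8704 = 23.5664


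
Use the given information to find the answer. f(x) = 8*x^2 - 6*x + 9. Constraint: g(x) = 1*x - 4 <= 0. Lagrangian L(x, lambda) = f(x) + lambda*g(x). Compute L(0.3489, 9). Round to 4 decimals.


Step 1: Evaluate f(x).
f(0.3489) = 8*0.3489^2 - 6*0.3489 + 9 = 7.8804
Step 2: Evaluate g(x).
g(0.3489) = 1*0.3489 - 4 = -3.6511
Step 3: Compute Lagrangian.
L = 7.8804 + 9*-3.6511 = -24.9795


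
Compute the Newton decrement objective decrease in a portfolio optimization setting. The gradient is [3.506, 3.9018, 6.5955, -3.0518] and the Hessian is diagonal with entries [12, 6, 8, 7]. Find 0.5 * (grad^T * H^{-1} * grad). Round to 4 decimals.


Step 1: H is diagonal, so H^(-1) * g = [0.2922, 0.6503, 0.8244, -0.436].
Step 2: g^T H^(-1) g = sum_i g_i^2 / H_ii
  = (3.506)^2/12 + (3.9018)^2/6 + (6.5955)^2/8 + (-3.0518)^2/7
  = 1.0243 + 2.5373 + 5.4376 + 1.3305 = 10.3298
Step 3: Objective decrease = 0.5 * g^T H^(-1) g = 5.1649


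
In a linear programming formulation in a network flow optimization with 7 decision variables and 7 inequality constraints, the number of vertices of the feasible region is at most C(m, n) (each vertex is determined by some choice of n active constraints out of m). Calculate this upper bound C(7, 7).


Each vertex corresponds to some choice of n active constraints out of m, so the number of vertices is at most C(m, n) = m! / (n!(m-n)!).
m = 7, n = 7
Numerator: 7 * 6 * 5 * 4 * 3 * 2 * 1
Denominator: 7! = 5040
C(7, 7) = 1


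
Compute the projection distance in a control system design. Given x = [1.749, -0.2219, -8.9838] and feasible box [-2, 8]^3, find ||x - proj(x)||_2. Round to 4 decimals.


Project each component onto [-2, 8].
clip(1.749) = 1.749, clip(-0.2219) = -0.2219, clip(-8.9838) = -2.0
Projection = [1.749, -0.2219, -2.0]
Squared diffs: [0.0, 0.0, 48.7735]
Distance = sqrt(48.7735) = 6.9838


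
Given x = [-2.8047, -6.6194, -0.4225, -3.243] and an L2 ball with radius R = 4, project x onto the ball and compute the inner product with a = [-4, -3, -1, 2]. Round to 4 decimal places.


Step 1: Compute ||x|| (intermediates to 6 decimals).
||x|| = sqrt((-2.8047)^2 + (-6.6194)^2 + (-0.4225)^2 + (-3.243)^2) = 7.897997
Step 2: Project.
Since ||x|| > R, scale = R/||x|| = 4/7.897997 = 0.506458, proj(x) = scale * x
proj(x) = [-1.420463, -3.352448, -0.213979, -1.642443]
Step 3: Dot product.
a^T * proj(x) = -4*(-1.420463) - 3*(-3.352448) - 1*(-0.213979) + 2*(-1.642443) = 12.6683


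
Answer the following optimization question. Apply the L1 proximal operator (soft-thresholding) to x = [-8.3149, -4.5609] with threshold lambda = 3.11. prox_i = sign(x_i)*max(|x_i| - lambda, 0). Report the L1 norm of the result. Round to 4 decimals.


Soft-thresholding with lambda = 3.11:
prox(-8.3149) = sign(-8.3149)*max(|-8.3149| - 3.11, 0) = -5.2049
prox(-4.5609) = sign(-4.5609)*max(|-4.5609| - 3.11, 0) = -1.4509
prox(x) = [-5.2049, -1.4509]
||prox(x)||_1 = 5.2049 + 1.4509 = 6.6558


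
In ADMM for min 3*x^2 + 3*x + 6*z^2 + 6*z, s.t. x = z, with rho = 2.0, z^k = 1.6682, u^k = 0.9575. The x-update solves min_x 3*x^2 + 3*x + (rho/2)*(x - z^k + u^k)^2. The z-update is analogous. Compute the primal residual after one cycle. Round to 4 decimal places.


ADMM iteration with rho = 2.0, z^k = 1.6682, u^k = 0.9575
Step 1: x-update.
Minimize 3*x^2 + 3*x + (2.0/2)*(x - 1.6682 + 0.9575)^2
FOC: (2*3 + 2.0)*x = -3 + 2.0*(1.6682 - 0.9575)
x^{k+1} = -0.1973
Step 2: z-update.
Minimize 6*z^2 + 6*z + (2.0/2)*(-0.1973 - z + 0.9575)^2
FOC: (2*6 + 2.0)*z = -6 + 2.0*(-0.1973 + 0.9575)
z^{k+1} = -0.32
Step 3: u-update.
u^{k+1} = 0.9575 - 0.1973 + 0.32 = 1.0802
Step 4: Primal residual = |-0.1973 + 0.32| = 0.1227


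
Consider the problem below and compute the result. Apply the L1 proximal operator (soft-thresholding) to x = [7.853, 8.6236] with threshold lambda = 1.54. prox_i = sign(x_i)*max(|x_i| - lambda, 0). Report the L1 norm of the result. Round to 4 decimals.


Soft-thresholding with lambda = 1.54:
prox(7.853) = sign(7.853)*max(|7.853| - 1.54, 0) = 6.313
prox(8.6236) = sign(8.6236)*max(|8.6236| - 1.54, 0) = 7.0836
prox(x) = [6.313, 7.0836]
||prox(x)||_1 = 6.313 + 7.0836 = 13.3966


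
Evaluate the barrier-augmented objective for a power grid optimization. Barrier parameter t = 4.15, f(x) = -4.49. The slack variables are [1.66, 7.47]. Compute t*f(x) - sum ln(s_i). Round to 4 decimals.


Step 1: Compute log-barrier.
ln values: [0.5068, 2.0109]
phi = -(0.5068 + 2.0109) = -2.5177
Step 2: Compute augmented objective.
t*f(x) = 4.15*-4.49 = -18.6335
Total = -18.6335 - 2.5177 = -21.1512


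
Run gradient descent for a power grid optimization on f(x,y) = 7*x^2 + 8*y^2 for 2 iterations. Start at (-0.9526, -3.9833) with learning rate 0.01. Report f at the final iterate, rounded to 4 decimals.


Gradient descent on f(x,y) = 7*x^2 + 8*y^2.
Starting point: (-0.9526, -3.9833), alpha = 0.01
Step 1: grad_x = 2*7*-0.9526 = -13.3364, grad_y = 2*8*-3.9833 = -63.7328
  x_1 = -0.9526 - 0.01*-13.3364 = -0.8192
  y_1 = -3.9833 - 0.01*-63.7328 = -3.346
Step 2: grad_x = 2*7*-0.8192 = -11.4693, grad_y = 2*8*-3.346 = -53.5356
  x_2 = -0.8192 - 0.01*-11.4693 = -0.7045
  y_2 = -3.346 - 0.01*-53.5356 = -2.8106
f(-0.7045, -2.8106) = 7*(-0.7045)^2 + 8*(-2.8106)^2 = 66.6712


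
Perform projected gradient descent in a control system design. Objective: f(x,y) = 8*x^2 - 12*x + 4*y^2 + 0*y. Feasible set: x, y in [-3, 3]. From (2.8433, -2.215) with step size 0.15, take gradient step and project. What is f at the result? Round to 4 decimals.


Step 1: Compute gradient at (2.8433, -2.215).
grad_x = 2*8*2.8433 - 12 = 33.4928
grad_y = 2*4*-2.215 + 0 = -17.72
Step 2: Gradient step.
x_raw = 2.8433 - 0.15*33.4928 = -2.1806
y_raw = -2.215 - 0.15*-17.72 = 0.443
Step 3: Project onto [-3, 3].
x_proj = clip(-2.1806) = -2.1806
y_proj = clip(0.443) = 0.443
Step 4: Evaluate f.
f(-2.1806, 0.443) = 64.9933


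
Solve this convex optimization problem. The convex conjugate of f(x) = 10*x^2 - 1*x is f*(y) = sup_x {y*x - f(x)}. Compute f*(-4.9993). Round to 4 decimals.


f*(y) = sup_x {y*x - a*x^2 - b*x} = sup_x {(y-b)*x - a*x^2}
FOC: (y - b) - 2a*x = 0 => x* = (y - b)/(2a)
x* = (-4.9993 + 1)/(2*10) = -0.2
f*(-4.9993) = (y-b)^2/(4a) = (-4.9993 + 1)^2/(4*10)
= 15.9944/40 = 0.3999


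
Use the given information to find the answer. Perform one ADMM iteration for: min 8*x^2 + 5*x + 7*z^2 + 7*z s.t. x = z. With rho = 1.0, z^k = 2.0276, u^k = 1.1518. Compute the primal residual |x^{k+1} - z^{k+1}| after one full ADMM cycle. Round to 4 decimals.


ADMM iteration with rho = 1.0, z^k = 2.0276, u^k = 1.1518
Step 1: x-update.
Minimize 8*x^2 + 5*x + (1.0/2)*(x - 2.0276 + 1.1518)^2
FOC: (2*8 + 1.0)*x = -5 + 1.0*(2.0276 - 1.1518)
x^{k+1} = -0.2426
Step 2: z-update.
Minimize 7*z^2 + 7*z + (1.0/2)*(-0.2426 - z + 1.1518)^2
FOC: (2*7 + 1.0)*z = -7 + 1.0*(-0.2426 + 1.1518)
z^{k+1} = -0.4061
Step 3: u-update.
u^{k+1} = 1.1518 - 0.2426 + 0.4061 = 1.3153
Step 4: Primal residual = |-0.2426 + 0.4061| = 0.1635


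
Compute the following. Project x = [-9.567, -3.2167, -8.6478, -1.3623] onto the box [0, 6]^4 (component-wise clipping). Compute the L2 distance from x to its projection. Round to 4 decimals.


Project each component onto [0, 6].
clip(-9.567) = 0.0, clip(-3.2167) = 0.0, clip(-8.6478) = 0.0, clip(-1.3623) = 0.0
Projection = [0.0, 0.0, 0.0, 0.0]
Squared diffs: [91.5275, 10.3472, 74.7844, 1.8559]
Distance = sqrt(178.515) = 13.3609


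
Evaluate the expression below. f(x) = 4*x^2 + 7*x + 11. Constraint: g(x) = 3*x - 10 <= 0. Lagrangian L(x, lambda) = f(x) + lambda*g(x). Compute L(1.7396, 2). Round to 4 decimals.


Step 1: Evaluate f(x).
f(1.7396) = 4*1.7396^2 + 7*1.7396 + 11 = 35.282
Step 2: Evaluate g(x).
g(1.7396) = 3*1.7396 - 10 = -4.7812
Step 3: Compute Lagrangian.
L = 35.282 + 2*-4.7812 = 25.7196


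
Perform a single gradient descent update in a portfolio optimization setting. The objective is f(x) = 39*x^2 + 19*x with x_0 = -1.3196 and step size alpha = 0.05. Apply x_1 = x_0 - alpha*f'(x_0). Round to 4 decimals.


We compute the gradient at x_0 and apply the update.
f'(x) = 78*x + 19
f'(-1.3196) = 78*-1.3196 + 19 = -83.9288
x_1 = -1.3196 - 0.05*-83.9288 = 2.8768


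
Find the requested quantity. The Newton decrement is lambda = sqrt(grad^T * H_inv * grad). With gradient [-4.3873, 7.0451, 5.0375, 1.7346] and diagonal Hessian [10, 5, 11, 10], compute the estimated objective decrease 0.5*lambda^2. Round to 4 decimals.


Step 1: H is diagonal, so H^(-1) * g = [-0.4387, 1.409, 0.458, 0.1735].
Step 2: g^T H^(-1) g = sum_i g_i^2 / H_ii
  = (-4.3873)^2/10 + (7.0451)^2/5 + (5.0375)^2/11 + (1.7346)^2/10
  = 1.9248 + 9.9267 + 2.3069 + 0.3009 = 14.4594
Step 3: Objective decrease = 0.5 * g^T H^(-1) g = 7.2297


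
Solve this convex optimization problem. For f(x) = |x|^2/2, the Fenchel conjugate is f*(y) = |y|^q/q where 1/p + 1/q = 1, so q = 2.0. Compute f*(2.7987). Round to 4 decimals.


The conjugate exponent q satisfies 1/p + 1/q = 1.
p = 2, so q = 2/(2 - 1) = 2.0
|y|^q = 2.7987^2.0 = 7.8327
f*(2.7987) = 7.8327 / 2.0 = 3.9164


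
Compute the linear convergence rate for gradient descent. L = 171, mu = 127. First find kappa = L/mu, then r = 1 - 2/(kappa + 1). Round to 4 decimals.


Step 1: Compute the condition number.
kappa = L/mu = 171/127 = 1.3465
Step 2: Compute the convergence rate.
r = 1 - 2/(kappa + 1) = 1 - 2*mu/(L + mu) = (L - mu)/(L + mu) = 44/298 = 0.1477


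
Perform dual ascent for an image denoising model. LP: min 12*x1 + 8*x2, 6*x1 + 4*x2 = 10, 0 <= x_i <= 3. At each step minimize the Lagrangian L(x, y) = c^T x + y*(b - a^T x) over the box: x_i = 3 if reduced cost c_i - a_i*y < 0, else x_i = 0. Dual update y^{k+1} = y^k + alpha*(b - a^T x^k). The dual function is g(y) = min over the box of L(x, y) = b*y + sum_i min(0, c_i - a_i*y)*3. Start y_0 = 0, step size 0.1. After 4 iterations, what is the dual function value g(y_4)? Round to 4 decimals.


Dual ascent for LP: min 12*x1 + 8*x2, 6*x1 + 4*x2 = 10, 0 <= x_i <= 3
Step 1: y^k = 0.0, reduced costs: (12.0, 8.0)
  x^k = (0.0, 0.0), subgradient = b - a^T x = 10.0
  y^{k+1} = 0.0 + 0.1*10.0 = 1.0
Step 2: y^k = 1.0, reduced costs: (6.0, 4.0)
  x^k = (0.0, 0.0), subgradient = b - a^T x = 10.0
  y^{k+1} = 1.0 + 0.1*10.0 = 2.0
Step 3: y^k = 2.0, reduced costs: (0.0, 0.0)
  x^k = (0.0, 0.0), subgradient = b - a^T x = 10.0
  y^{k+1} = 2.0 + 0.1*10.0 = 3.0
Step 4: y^k = 3.0, reduced costs: (-6.0, -4.0)
  x^k = (3.0, 3.0), subgradient = b - a^T x = -20.0
  y^{k+1} = 3.0 + 0.1*-20.0 = 1.0
Dual objective at y_4 = 1.0: reduced costs (6.0, 4.0), box minimizer x = (0.0, 0.0)
g(y_4) = b*y + (c1 - a1*y)*x1 + (c2 - a2*y)*x2 = 10*1.0 + 6.0*0.0 + 4.0*0.0 = 10.0 + 0.0 + 0.0 = 10.0


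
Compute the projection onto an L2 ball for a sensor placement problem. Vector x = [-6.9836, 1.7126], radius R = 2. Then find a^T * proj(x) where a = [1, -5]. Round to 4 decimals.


Step 1: Compute ||x|| (intermediates to 6 decimals).
||x|| = sqrt((-6.9836)^2 + 1.7126^2) = 7.190526
Step 2: Project.
Since ||x|| > R, scale = R/||x|| = 2/7.190526 = 0.278144, proj(x) = scale * x
proj(x) = [-1.942446, 0.476349]
Step 3: Dot product.
a^T * proj(x) = 1*(-1.942446) - 5*0.476349 = -4.3242


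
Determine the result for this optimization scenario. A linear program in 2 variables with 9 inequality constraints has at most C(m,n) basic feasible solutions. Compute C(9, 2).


Each vertex corresponds to some choice of n active constraints out of m, so the number of vertices is at most C(m, n) = m! / (n!(m-n)!).
m = 9, n = 2
Numerator: 9 * 8
Denominator: 2! = 2
C(9, 2) = 36


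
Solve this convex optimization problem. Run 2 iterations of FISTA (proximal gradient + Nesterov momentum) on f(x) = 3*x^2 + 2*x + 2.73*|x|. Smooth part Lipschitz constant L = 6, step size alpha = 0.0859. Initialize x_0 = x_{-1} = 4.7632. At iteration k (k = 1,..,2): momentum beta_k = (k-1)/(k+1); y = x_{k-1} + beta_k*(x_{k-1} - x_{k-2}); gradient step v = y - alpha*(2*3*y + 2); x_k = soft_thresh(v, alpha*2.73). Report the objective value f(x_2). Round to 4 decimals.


FISTA on f(x) = 3*x^2 + 2*x + 2.73*|x|
L = 6, alpha = 0.0859
Iteration 1: beta = 0.0, y = 4.7632 + 0.0*(4.7632 - 4.7632) = 4.7632
  grad(y) = 30.5792, v = y - alpha*grad = 2.1364
  prox(v) = soft_thresh(2.1364, 0.2345) = 1.9019
Iteration 2: beta = 0.3333, y = 1.9019 + 0.3333*(1.9019 - 4.7632) = 0.9482
  grad(y) = 7.6891, v = y - alpha*grad = 0.2877
  prox(v) = soft_thresh(0.2877, 0.2345) = 0.0532
f(x_2) = 3*0.0532^2 + 2*0.0532 + 2.73*|0.0532| = 0.26


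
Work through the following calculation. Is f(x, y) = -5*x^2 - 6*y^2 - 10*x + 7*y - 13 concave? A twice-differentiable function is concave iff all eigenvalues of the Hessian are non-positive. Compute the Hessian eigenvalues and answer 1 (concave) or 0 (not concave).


The Hessian of f(x,y) = -5*x^2 - 6*y^2 - 10*x + 7*y - 13 is:
H = [[-10, 0], [0, -12]]
Trace = -10 - 12 = -22
Determinant = -10*-12 - (0)^2 = 120
Discriminant = (-22)^2 - 4*120 = 4.0
Eigenvalues: lambda_1 = -12.0, lambda_2 = -10.0
The function is concave.

1


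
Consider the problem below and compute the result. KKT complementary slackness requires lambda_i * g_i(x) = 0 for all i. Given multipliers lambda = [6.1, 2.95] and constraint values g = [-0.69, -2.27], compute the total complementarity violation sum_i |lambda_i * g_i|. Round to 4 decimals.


KKT complementary slackness check:
lambda_1 * g_1 = 6.1 * -0.69 = -4.209
lambda_2 * g_2 = 2.95 * -2.27 = -6.6965
Total violation = 4.209 + 6.6965 = 10.9055


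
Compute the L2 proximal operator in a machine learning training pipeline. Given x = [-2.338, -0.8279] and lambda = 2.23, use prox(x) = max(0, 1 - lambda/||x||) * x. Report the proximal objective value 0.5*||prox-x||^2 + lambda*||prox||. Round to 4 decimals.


Step 1: Compute ||x||.
||x|| = 2.4803
Step 2: Compute scaling factor.
scale = max(0, 1 - 2.23/2.4803) = 0.1009
Step 3: prox(x) = [-0.2359, -0.0835]
||prox(x)|| = 0.2503
Step 4: Proximal objective.
0.5*||prox-x||^2 = 2.4865
lambda*||prox|| = 0.5582
Total = 3.0445


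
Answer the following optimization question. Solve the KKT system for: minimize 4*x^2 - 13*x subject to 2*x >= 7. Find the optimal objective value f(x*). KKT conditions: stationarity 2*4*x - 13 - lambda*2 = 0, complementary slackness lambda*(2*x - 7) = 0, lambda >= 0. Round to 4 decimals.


Step 1: Try lambda = 0 (constraint inactive).
x_unc = 13/(2*4) = 1.625
Check: 2*1.625 = 3.25 < 7 -- violated!
Step 2: Constraint must be active: 2*x = 7
x* = 7/2 = 3.5
lambda = (2*4*3.5 - 13)/2 = 7.5
Step 3: Compute optimal value.
f(x*) = 4*3.5^2 - 13*3.5 = 3.5


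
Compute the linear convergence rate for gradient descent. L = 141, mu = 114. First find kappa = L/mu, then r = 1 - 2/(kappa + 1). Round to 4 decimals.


Step 1: Compute the condition number.
kappa = L/mu = 141/114 = 1.2368
Step 2: Compute the convergence rate.
r = 1 - 2/(kappa + 1) = 1 - 2*mu/(L + mu) = (L - mu)/(L + mu) = 27/255 = 0.1059


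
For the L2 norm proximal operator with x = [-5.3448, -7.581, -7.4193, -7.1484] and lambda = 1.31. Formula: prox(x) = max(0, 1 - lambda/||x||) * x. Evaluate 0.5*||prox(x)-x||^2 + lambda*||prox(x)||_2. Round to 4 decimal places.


Step 1: Compute ||x||.
||x|| = 13.863
Step 2: Compute scaling factor.
scale = max(0, 1 - 1.31/13.863) = 0.9055
Step 3: prox(x) = [-4.8397, -6.8646, -6.7182, -6.4729]
||prox(x)|| = 12.553
Step 4: Proximal objective.
0.5*||prox-x||^2 = 0.8581
lambda*||prox|| = 16.4444
Total = 17.3025
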